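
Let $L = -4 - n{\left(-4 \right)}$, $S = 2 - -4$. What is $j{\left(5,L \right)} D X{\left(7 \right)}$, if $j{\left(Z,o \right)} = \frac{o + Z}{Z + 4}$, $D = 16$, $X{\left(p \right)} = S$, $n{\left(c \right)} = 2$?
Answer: $- \frac{32}{3} \approx -10.667$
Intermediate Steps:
$S = 6$ ($S = 2 + 4 = 6$)
$L = -6$ ($L = -4 - 2 = -6$)
$X{\left(p \right)} = 6$
$j{\left(Z,o \right)} = \frac{Z + o}{4 + Z}$
$j{\left(5,L \right)} D X{\left(7 \right)} = \frac{5 - 6}{4 + 5} \cdot 16 \cdot 6 = \frac{1}{9} \left(-1\right) 16 \cdot 6 = \left(- \frac{1}{9}\right) 16 \cdot 6 = \left(- \frac{16}{9}\right) 6 = - \frac{32}{3}$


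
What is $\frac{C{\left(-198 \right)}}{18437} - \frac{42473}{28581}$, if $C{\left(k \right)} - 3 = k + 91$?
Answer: $- \frac{786047125}{526947897} \approx -1.4917$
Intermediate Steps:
$C{\left(k \right)} = 94 + k$ ($C{\left(k \right)} = 3 + \left(k + 91\right) = 3 + \left(91 + k\right) = 94 + k$)
$\frac{C{\left(-198 \right)}}{18437} - \frac{42473}{28581} = \frac{94 - 198}{18437} - \frac{42473}{28581} = \left(-104\right) \frac{1}{18437} - \frac{42473}{28581} = - \frac{104}{18437} - \frac{42473}{28581} = - \frac{786047125}{526947897}$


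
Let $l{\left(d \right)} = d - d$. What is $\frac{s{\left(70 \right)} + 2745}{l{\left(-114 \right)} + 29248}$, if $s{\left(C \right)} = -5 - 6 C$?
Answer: $\frac{145}{1828} \approx 0.079322$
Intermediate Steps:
$l{\left(d \right)} = 0$
$\frac{s{\left(70 \right)} + 2745}{l{\left(-114 \right)} + 29248} = \frac{\left(-5 - 420\right) + 2745}{0 + 29248} = \frac{\left(-5 - 420\right) + 2745}{29248} = \left(-425 + 2745\right) \frac{1}{29248} = 2320 \cdot \frac{1}{29248} = \frac{145}{1828}$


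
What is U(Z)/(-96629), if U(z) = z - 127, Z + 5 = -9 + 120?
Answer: 21/96629 ≈ 0.00021733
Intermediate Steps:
Z = 106 (Z = -5 + (-9 + 120) = -5 + 111 = 106)
U(z) = -127 + z
U(Z)/(-96629) = (-127 + 106)/(-96629) = -21*(-1/96629) = 21/96629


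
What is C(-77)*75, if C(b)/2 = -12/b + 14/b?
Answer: -300/77 ≈ -3.8961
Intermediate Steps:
C(b) = 4/b (C(b) = 2*(-12/b + 14/b) = 2*(2/b) = 4/b)
C(-77)*75 = (4/(-77))*75 = (4*(-1/77))*75 = -4/77*75 = -300/77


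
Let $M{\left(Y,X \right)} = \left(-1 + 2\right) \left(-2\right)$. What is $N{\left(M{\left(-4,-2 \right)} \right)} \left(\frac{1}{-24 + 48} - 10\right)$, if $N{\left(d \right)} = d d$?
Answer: $- \frac{239}{6} \approx -39.833$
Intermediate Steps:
$M{\left(Y,X \right)} = -2$ ($M{\left(Y,X \right)} = 1 \left(-2\right) = -2$)
$N{\left(d \right)} = d^{2}$
$N{\left(M{\left(-4,-2 \right)} \right)} \left(\frac{1}{-24 + 48} - 10\right) = \left(-2\right)^{2} \left(\frac{1}{-24 + 48} - 10\right) = 4 \left(\frac{1}{24} - 10\right) = 4 \left(- \frac{239}{24}\right) = - \frac{239}{6}$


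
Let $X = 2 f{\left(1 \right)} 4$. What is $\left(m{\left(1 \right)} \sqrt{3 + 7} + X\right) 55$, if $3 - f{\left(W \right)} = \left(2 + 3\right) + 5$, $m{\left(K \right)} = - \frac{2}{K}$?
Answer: $-3080 - 110 \sqrt{10} \approx -3427.9$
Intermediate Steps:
$f{\left(W \right)} = -7$ ($f{\left(W \right)} = 3 - \left(\left(2 + 3\right) + 5\right) = 3 - \left(5 + 5\right) = 3 - 10 = -7$)
$X = -56$ ($X = 2 \left(-7\right) 4 = \left(-14\right) 4 = -56$)
$\left(m{\left(1 \right)} \sqrt{3 + 7} + X\right) 55 = \left(- \frac{2}{1} \sqrt{3 + 7} - 56\right) 55 = \left(\left(-2\right) 1 \sqrt{10} - 56\right) 55 = \left(- 2 \sqrt{10} - 56\right) 55 = \left(-56 - 2 \sqrt{10}\right) 55 = -3080 - 110 \sqrt{10}$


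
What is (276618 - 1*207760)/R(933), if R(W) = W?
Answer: 68858/933 ≈ 73.803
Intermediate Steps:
(276618 - 1*207760)/R(933) = (276618 - 1*207760)/933 = (276618 - 207760)*(1/933) = 68858*(1/933) = 68858/933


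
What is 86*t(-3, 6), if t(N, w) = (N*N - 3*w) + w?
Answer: -258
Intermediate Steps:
t(N, w) = N**2 - 2*w (t(N, w) = (N**2 - 3*w) + w = N**2 - 2*w)
86*t(-3, 6) = 86*((-3)**2 - 2*6) = 86*(9 - 12) = 86*(-3) = -258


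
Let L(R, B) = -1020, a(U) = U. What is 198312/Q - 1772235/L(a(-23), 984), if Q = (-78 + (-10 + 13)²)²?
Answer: 191997535/107916 ≈ 1779.1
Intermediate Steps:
Q = 4761 (Q = (-78 + 3²)² = (-78 + 9)² = (-69)² = 4761)
198312/Q - 1772235/L(a(-23), 984) = 198312/4761 - 1772235/(-1020) = 198312*(1/4761) - 1772235*(-1/1020) = 66104/1587 + 118149/68 = 191997535/107916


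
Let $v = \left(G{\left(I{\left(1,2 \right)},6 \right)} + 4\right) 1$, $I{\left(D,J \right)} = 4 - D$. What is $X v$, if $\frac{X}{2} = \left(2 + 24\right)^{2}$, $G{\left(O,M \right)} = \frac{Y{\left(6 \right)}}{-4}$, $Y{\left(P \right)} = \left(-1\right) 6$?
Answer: $7436$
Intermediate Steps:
$Y{\left(P \right)} = -6$
$G{\left(O,M \right)} = \frac{3}{2}$ ($G{\left(O,M \right)} = - \frac{6}{-4} = \left(-6\right) \left(- \frac{1}{4}\right) = \frac{3}{2}$)
$X = 1352$ ($X = 2 \left(2 + 24\right)^{2} = 2 \cdot 26^{2} = 2 \cdot 676 = 1352$)
$v = \frac{11}{2}$ ($v = \left(\frac{3}{2} + 4\right) 1 = \frac{11}{2} \cdot 1 = \frac{11}{2} \approx 5.5$)
$X v = 1352 \cdot \frac{11}{2} = 7436$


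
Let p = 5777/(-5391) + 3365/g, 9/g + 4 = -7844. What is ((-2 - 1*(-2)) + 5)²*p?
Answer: -395467731425/5391 ≈ -7.3357e+7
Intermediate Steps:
g = -1/872 (g = 9/(-4 - 7844) = 9/(-7848) = 9*(-1/7848) = -1/872 ≈ -0.0011468)
p = -15818709257/5391 (p = 5777/(-5391) + 3365/(-1/872) = 5777*(-1/5391) + 3365*(-872) = -5777/5391 - 2934280 = -15818709257/5391 ≈ -2.9343e+6)
((-2 - 1*(-2)) + 5)²*p = ((-2 - 1*(-2)) + 5)²*(-15818709257/5391) = ((-2 + 2) + 5)²*(-15818709257/5391) = (0 + 5)²*(-15818709257/5391) = 5²*(-15818709257/5391) = 25*(-15818709257/5391) = -395467731425/5391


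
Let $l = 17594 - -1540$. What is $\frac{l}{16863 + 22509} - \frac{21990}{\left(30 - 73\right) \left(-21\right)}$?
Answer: $- \frac{47139571}{1975162} \approx -23.866$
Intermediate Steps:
$l = 19134$ ($l = 17594 + 1540 = 19134$)
$\frac{l}{16863 + 22509} - \frac{21990}{\left(30 - 73\right) \left(-21\right)} = \frac{19134}{16863 + 22509} - \frac{21990}{\left(30 - 73\right) \left(-21\right)} = \frac{19134}{39372} - \frac{21990}{\left(-43\right) \left(-21\right)} = 19134 \cdot \frac{1}{39372} - \frac{21990}{903} = \frac{3189}{6562} - \frac{7330}{301} = - \frac{47139571}{1975162}$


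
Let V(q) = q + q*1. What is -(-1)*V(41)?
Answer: 82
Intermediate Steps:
V(q) = 2*q (V(q) = q + q = 2*q)
-(-1)*V(41) = -(-1)*2*41 = -(-1)*82 = -1*(-82) = 82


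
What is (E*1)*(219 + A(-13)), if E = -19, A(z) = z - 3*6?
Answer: -3572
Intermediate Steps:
A(z) = -18 + z (A(z) = z - 18 = -18 + z)
(E*1)*(219 + A(-13)) = (-19*1)*(219 + (-18 - 13)) = -19*(219 - 31) = -19*188 = -3572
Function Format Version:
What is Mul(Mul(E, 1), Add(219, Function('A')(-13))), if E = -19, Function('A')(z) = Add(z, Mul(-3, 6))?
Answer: -3572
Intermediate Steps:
Function('A')(z) = Add(-18, z) (Function('A')(z) = Add(z, -18) = Add(-18, z))
Mul(Mul(E, 1), Add(219, Function('A')(-13))) = Mul(Mul(-19, 1), Add(219, Add(-18, -13))) = Mul(-19, Add(219, -31)) = Mul(-19, 188) = -3572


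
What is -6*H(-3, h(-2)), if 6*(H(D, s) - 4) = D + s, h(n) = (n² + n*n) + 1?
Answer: -30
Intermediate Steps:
h(n) = 1 + 2*n² (h(n) = (n² + n²) + 1 = 2*n² + 1 = 1 + 2*n²)
H(D, s) = 4 + D/6 + s/6 (H(D, s) = 4 + (D + s)/6 = 4 + (D/6 + s/6) = 4 + D/6 + s/6)
-6*H(-3, h(-2)) = -6*(4 + (⅙)*(-3) + (1 + 2*(-2)²)/6) = -6*(4 - ½ + (1 + 2*4)/6) = -6*(4 - ½ + (1 + 8)/6) = -6*(4 - ½ + (⅙)*9) = -6*(4 - ½ + 3/2) = -6*5 = -30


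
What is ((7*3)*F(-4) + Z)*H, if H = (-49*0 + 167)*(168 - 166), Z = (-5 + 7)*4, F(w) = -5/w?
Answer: 22879/2 ≈ 11440.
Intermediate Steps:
Z = 8 (Z = 2*4 = 8)
H = 334 (H = (0 + 167)*2 = 167*2 = 334)
((7*3)*F(-4) + Z)*H = ((7*3)*(-5/(-4)) + 8)*334 = (21*(-5*(-¼)) + 8)*334 = (21*(5/4) + 8)*334 = (105/4 + 8)*334 = (137/4)*334 = 22879/2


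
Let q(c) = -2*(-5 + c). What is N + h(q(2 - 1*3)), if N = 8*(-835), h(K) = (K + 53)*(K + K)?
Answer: -5120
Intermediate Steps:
q(c) = 10 - 2*c
h(K) = 2*K*(53 + K) (h(K) = (53 + K)*(2*K) = 2*K*(53 + K))
N = -6680
N + h(q(2 - 1*3)) = -6680 + 2*(10 - 2*(2 - 1*3))*(53 + (10 - 2*(2 - 1*3))) = -6680 + 2*(10 - 2*(2 - 3))*(53 + (10 - 2*(2 - 3))) = -6680 + 2*(10 - 2*(-1))*(53 + (10 - 2*(-1))) = -6680 + 2*(10 + 2)*(53 + (10 + 2)) = -6680 + 2*12*(53 + 12) = -6680 + 2*12*65 = -6680 + 1560 = -5120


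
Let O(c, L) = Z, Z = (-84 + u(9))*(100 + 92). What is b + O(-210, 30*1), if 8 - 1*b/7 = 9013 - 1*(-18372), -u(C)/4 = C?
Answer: -214679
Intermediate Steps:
u(C) = -4*C
Z = -23040 (Z = (-84 - 4*9)*(100 + 92) = (-84 - 36)*192 = -120*192 = -23040)
O(c, L) = -23040
b = -191639 (b = 56 - 7*(9013 - 1*(-18372)) = 56 - 7*(9013 + 18372) = 56 - 7*27385 = 56 - 191695 = -191639)
b + O(-210, 30*1) = -191639 - 23040 = -214679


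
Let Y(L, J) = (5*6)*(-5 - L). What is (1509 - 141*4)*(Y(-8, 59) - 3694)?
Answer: -3405780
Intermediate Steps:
Y(L, J) = -150 - 30*L (Y(L, J) = 30*(-5 - L) = -150 - 30*L)
(1509 - 141*4)*(Y(-8, 59) - 3694) = (1509 - 141*4)*((-150 - 30*(-8)) - 3694) = (1509 - 564)*((-150 + 240) - 3694) = 945*(90 - 3694) = 945*(-3604) = -3405780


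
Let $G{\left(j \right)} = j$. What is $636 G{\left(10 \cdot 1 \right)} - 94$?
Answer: $6266$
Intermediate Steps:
$636 G{\left(10 \cdot 1 \right)} - 94 = 636 \cdot 10 \cdot 1 - 94 = 636 \cdot 10 - 94 = 6360 - 94 = 6266$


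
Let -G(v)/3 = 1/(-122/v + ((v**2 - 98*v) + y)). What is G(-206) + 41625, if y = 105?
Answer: 89648428397/2153716 ≈ 41625.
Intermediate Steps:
G(v) = -3/(105 + v**2 - 122/v - 98*v) (G(v) = -3/(-122/v + ((v**2 - 98*v) + 105)) = -3/(-122/v + (105 + v**2 - 98*v)) = -3/(105 + v**2 - 122/v - 98*v))
G(-206) + 41625 = -3*(-206)/(-122 + (-206)**3 - 98*(-206)**2 + 105*(-206)) + 41625 = -3*(-206)/(-122 - 8741816 - 98*42436 - 21630) + 41625 = -3*(-206)/(-122 - 8741816 - 4158728 - 21630) + 41625 = -3*(-206)/(-12922296) + 41625 = -3*(-206)*(-1/12922296) + 41625 = -103/2153716 + 41625 = 89648428397/2153716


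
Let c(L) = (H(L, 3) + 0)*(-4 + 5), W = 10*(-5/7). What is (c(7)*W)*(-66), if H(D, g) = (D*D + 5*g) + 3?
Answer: 221100/7 ≈ 31586.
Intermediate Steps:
W = -50/7 (W = 10*(-5*⅐) = 10*(-5/7) = -50/7 ≈ -7.1429)
H(D, g) = 3 + D² + 5*g (H(D, g) = (D² + 5*g) + 3 = 3 + D² + 5*g)
c(L) = 18 + L² (c(L) = ((3 + L² + 5*3) + 0)*(-4 + 5) = ((3 + L² + 15) + 0)*1 = ((18 + L²) + 0)*1 = (18 + L²)*1 = 18 + L²)
(c(7)*W)*(-66) = ((18 + 7²)*(-50/7))*(-66) = ((18 + 49)*(-50/7))*(-66) = (67*(-50/7))*(-66) = -3350/7*(-66) = 221100/7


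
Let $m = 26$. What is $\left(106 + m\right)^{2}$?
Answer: $17424$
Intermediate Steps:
$\left(106 + m\right)^{2} = \left(106 + 26\right)^{2} = 132^{2} = 17424$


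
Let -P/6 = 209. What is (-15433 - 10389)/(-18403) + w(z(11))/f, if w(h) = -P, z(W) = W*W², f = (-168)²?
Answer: 17901845/12366816 ≈ 1.4476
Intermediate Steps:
P = -1254 (P = -6*209 = -1254)
f = 28224
z(W) = W³
w(h) = 1254 (w(h) = -1*(-1254) = 1254)
(-15433 - 10389)/(-18403) + w(z(11))/f = (-15433 - 10389)/(-18403) + 1254/28224 = -25822*(-1/18403) + 1254*(1/28224) = 25822/18403 + 209/4704 = 17901845/12366816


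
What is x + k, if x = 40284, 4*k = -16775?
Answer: 144361/4 ≈ 36090.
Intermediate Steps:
k = -16775/4 (k = (¼)*(-16775) = -16775/4 ≈ -4193.8)
x + k = 40284 - 16775/4 = 144361/4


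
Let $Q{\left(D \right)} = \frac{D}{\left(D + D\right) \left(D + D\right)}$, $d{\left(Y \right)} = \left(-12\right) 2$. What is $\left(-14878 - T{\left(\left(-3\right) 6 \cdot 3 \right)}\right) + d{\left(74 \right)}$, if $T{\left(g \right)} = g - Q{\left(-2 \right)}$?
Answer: $- \frac{118785}{8} \approx -14848.0$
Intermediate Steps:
$d{\left(Y \right)} = -24$
$Q{\left(D \right)} = \frac{1}{4 D}$ ($Q{\left(D \right)} = \frac{D}{2 D 2 D} = \frac{D}{4 D^{2}} = D \frac{1}{4 D^{2}} = \frac{1}{4 D}$)
$T{\left(g \right)} = \frac{1}{8} + g$ ($T{\left(g \right)} = g - \frac{1}{4 \left(-2\right)} = g - \frac{1}{4} \left(- \frac{1}{2}\right) = g - - \frac{1}{8} = g + \frac{1}{8} = \frac{1}{8} + g$)
$\left(-14878 - T{\left(\left(-3\right) 6 \cdot 3 \right)}\right) + d{\left(74 \right)} = \left(-14878 - \left(\frac{1}{8} + \left(-3\right) 6 \cdot 3\right)\right) - 24 = \left(-14878 - \left(\frac{1}{8} - 54\right)\right) - 24 = \left(-14878 - - \frac{431}{8}\right) - 24 = \left(-14878 + \frac{431}{8}\right) - 24 = - \frac{118593}{8} - 24 = - \frac{118785}{8}$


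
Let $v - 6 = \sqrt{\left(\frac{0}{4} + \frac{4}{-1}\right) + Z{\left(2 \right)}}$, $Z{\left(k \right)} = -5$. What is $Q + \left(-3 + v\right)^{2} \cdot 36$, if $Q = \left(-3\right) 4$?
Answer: $-12 + 648 i \approx -12.0 + 648.0 i$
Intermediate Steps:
$Q = -12$
$v = 6 + 3 i$ ($v = 6 + \sqrt{\left(\frac{0}{4} + \frac{4}{-1}\right) - 5} = 6 + \sqrt{\left(0 \cdot \frac{1}{4} + 4 \left(-1\right)\right) - 5} = 6 + \sqrt{\left(0 - 4\right) - 5} = 6 + \sqrt{-4 - 5} = 6 + \sqrt{-9} = 6 + 3 i \approx 6.0 + 3.0 i$)
$Q + \left(-3 + v\right)^{2} \cdot 36 = -12 + \left(-3 + \left(6 + 3 i\right)\right)^{2} \cdot 36 = -12 + \left(3 + 3 i\right)^{2} \cdot 36 = -12 + 36 \left(3 + 3 i\right)^{2}$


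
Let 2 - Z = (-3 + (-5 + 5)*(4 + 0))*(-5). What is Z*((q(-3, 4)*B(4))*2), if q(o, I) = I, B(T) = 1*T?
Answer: -416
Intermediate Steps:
B(T) = T
Z = -13 (Z = 2 - (-3 + (-5 + 5)*(4 + 0))*(-5) = 2 - (-3 + 0*4)*(-5) = 2 - (-3 + 0)*(-5) = 2 - (-3)*(-5) = 2 - 1*15 = 2 - 15 = -13)
Z*((q(-3, 4)*B(4))*2) = -13*4*4*2 = -208*2 = -13*32 = -416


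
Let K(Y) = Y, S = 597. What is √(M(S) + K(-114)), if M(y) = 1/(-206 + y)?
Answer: 29*I*√20723/391 ≈ 10.677*I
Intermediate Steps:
√(M(S) + K(-114)) = √(1/(-206 + 597) - 114) = √(1/391 - 114) = √(-44573/391) = 29*I*√20723/391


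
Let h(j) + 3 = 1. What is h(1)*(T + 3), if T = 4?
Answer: -14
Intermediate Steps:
h(j) = -2 (h(j) = -3 + 1 = -2)
h(1)*(T + 3) = -2*(4 + 3) = -2*7 = -14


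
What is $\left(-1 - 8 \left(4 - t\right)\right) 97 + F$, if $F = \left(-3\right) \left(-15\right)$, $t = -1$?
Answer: $-3932$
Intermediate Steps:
$F = 45$
$\left(-1 - 8 \left(4 - t\right)\right) 97 + F = \left(-1 - 8 \left(4 - -1\right)\right) 97 + 45 = \left(-1 - 8 \left(4 + 1\right)\right) 97 + 45 = \left(-1 - 40\right) 97 + 45 = \left(-41\right) 97 + 45 = -3977 + 45 = -3932$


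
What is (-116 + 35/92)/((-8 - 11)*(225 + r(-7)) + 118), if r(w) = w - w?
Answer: 10637/382444 ≈ 0.027813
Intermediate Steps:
r(w) = 0
(-116 + 35/92)/((-8 - 11)*(225 + r(-7)) + 118) = (-116 + 35/92)/((-8 - 11)*(225 + 0) + 118) = (-116 + 35*(1/92))/(-19*225 + 118) = (-116 + 35/92)/(-4275 + 118) = -10637/92/(-4157) = -10637/92*(-1/4157) = 10637/382444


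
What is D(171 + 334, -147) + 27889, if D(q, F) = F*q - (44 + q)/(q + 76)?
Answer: -26927575/581 ≈ -46347.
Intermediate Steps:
D(q, F) = F*q - (44 + q)/(76 + q)
D(171 + 334, -147) + 27889 = (-44 - (171 + 334) - 147*(171 + 334)² + 76*(-147)*(171 + 334))/(76 + (171 + 334)) + 27889 = (-44 - 1*505 - 147*505² + 76*(-147)*505)/(76 + 505) + 27889 = (-44 - 505 - 147*255025 - 5641860)/581 + 27889 = (-44 - 505 - 37488675 - 5641860)/581 + 27889 = (1/581)*(-43131084) + 27889 = -43131084/581 + 27889 = -26927575/581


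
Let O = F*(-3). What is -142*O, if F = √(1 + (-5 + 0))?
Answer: 852*I ≈ 852.0*I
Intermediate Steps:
F = 2*I (F = √(1 - 5) = √(-4) = 2*I ≈ 2.0*I)
O = -6*I (O = (2*I)*(-3) = -6*I ≈ -6.0*I)
-142*O = -(-852)*I = 852*I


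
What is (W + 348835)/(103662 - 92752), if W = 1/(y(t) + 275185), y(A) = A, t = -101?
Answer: 95958927141/3001166440 ≈ 31.974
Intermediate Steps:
W = 1/275084 (W = 1/(-101 + 275185) = 1/275084 ≈ 3.6353e-6)
(W + 348835)/(103662 - 92752) = (1/275084 + 348835)/(103662 - 92752) = (95958927141/275084)/10910 = (95958927141/275084)*(1/10910) = 95958927141/3001166440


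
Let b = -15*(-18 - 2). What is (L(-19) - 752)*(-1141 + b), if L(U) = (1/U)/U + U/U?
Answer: 228003510/361 ≈ 6.3159e+5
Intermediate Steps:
L(U) = 1 + U**(-2) (L(U) = 1/(U*U) + 1 = U**(-2) + 1 = 1 + U**(-2))
b = 300 (b = -15*(-20) = 300)
(L(-19) - 752)*(-1141 + b) = ((1 + (-19)**(-2)) - 752)*(-1141 + 300) = ((1 + 1/361) - 752)*(-841) = (362/361 - 752)*(-841) = -271110/361*(-841) = 228003510/361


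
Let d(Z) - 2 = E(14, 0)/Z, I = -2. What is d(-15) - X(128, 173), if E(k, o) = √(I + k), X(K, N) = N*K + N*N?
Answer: -52071 - 2*√3/15 ≈ -52071.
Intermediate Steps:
X(K, N) = N² + K*N (X(K, N) = K*N + N² = N² + K*N)
E(k, o) = √(-2 + k)
d(Z) = 2 + 2*√3/Z (d(Z) = 2 + √(-2 + 14)/Z = 2 + √12/Z = 2 + (2*√3)/Z = 2 + 2*√3/Z)
d(-15) - X(128, 173) = (2 + 2*√3/(-15)) - 173*(128 + 173) = (2 + 2*√3*(-1/15)) - 173*301 = (2 - 2*√3/15) - 1*52073 = (2 - 2*√3/15) - 52073 = -52071 - 2*√3/15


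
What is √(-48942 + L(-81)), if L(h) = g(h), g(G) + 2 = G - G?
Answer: 4*I*√3059 ≈ 221.23*I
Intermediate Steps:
g(G) = -2 (g(G) = -2 + (G - G) = -2 + 0 = -2)
L(h) = -2
√(-48942 + L(-81)) = √(-48942 - 2) = √(-48944) = 4*I*√3059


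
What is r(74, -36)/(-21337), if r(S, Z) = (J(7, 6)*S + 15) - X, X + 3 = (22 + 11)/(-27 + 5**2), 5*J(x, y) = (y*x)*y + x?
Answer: -38677/213370 ≈ -0.18127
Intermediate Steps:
J(x, y) = x/5 + x*y**2/5 (J(x, y) = ((y*x)*y + x)/5 = ((x*y)*y + x)/5 = (x*y**2 + x)/5 = (x + x*y**2)/5 = x/5 + x*y**2/5)
X = -39/2 (X = -3 + (22 + 11)/(-27 + 5**2) = -3 + 33/(-27 + 25) = -3 + 33/(-2) = -3 + 33*(-1/2) = -3 - 33/2 = -39/2 ≈ -19.500)
r(S, Z) = 69/2 + 259*S/5 (r(S, Z) = (((1/5)*7*(1 + 6**2))*S + 15) - 1*(-39/2) = (((1/5)*7*(1 + 36))*S + 15) + 39/2 = (((1/5)*7*37)*S + 15) + 39/2 = (259*S/5 + 15) + 39/2 = (15 + 259*S/5) + 39/2 = 69/2 + 259*S/5)
r(74, -36)/(-21337) = (69/2 + (259/5)*74)/(-21337) = (69/2 + 19166/5)*(-1/21337) = (38677/10)*(-1/21337) = -38677/213370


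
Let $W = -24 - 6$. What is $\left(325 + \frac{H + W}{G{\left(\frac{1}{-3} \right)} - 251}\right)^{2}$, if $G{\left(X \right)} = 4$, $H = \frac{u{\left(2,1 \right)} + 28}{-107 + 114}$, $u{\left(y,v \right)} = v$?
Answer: $\frac{315963155236}{2989441} \approx 1.0569 \cdot 10^{5}$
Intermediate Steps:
$H = \frac{29}{7}$ ($H = \frac{1 + 28}{-107 + 114} = \frac{29}{7} \approx 4.1429$)
$W = -30$
$\left(325 + \frac{H + W}{G{\left(\frac{1}{-3} \right)} - 251}\right)^{2} = \left(325 + \frac{\frac{29}{7} - 30}{4 - 251}\right)^{2} = \left(325 - \frac{181}{7 \left(-247\right)}\right)^{2} = \left(325 - - \frac{181}{1729}\right)^{2} = \left(325 + \frac{181}{1729}\right)^{2} = \left(\frac{562106}{1729}\right)^{2} = \frac{315963155236}{2989441}$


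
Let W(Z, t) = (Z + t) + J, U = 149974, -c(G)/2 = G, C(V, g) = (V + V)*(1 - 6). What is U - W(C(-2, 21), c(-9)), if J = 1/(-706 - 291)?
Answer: 149486193/997 ≈ 1.4994e+5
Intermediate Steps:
J = -1/997 (J = 1/(-997) = -1/997 ≈ -0.0010030)
C(V, g) = -10*V (C(V, g) = (2*V)*(-5) = -10*V)
c(G) = -2*G
W(Z, t) = -1/997 + Z + t (W(Z, t) = (Z + t) - 1/997 = -1/997 + Z + t)
U - W(C(-2, 21), c(-9)) = 149974 - (-1/997 - 10*(-2) - 2*(-9)) = 149974 - (-1/997 + 20 + 18) = 149974 - 1*37885/997 = 149974 - 37885/997 = 149486193/997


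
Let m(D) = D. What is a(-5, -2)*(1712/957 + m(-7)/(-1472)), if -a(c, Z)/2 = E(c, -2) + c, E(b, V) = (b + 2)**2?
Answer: -2526763/176088 ≈ -14.349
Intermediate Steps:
E(b, V) = (2 + b)**2
a(c, Z) = -2*c - 2*(2 + c)**2 (a(c, Z) = -2*((2 + c)**2 + c) = -2*(c + (2 + c)**2) = -2*c - 2*(2 + c)**2)
a(-5, -2)*(1712/957 + m(-7)/(-1472)) = (-2*(-5) - 2*(2 - 5)**2)*(1712/957 - 7/(-1472)) = (10 - 2*(-3)**2)*(1712*(1/957) - 7*(-1/1472)) = (10 - 2*9)*(1712/957 + 7/1472) = (10 - 18)*(2526763/1408704) = -8*2526763/1408704 = -2526763/176088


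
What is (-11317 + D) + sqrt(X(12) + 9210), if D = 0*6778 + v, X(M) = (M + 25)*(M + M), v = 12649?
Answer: 1332 + 3*sqrt(1122) ≈ 1432.5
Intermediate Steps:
X(M) = 2*M*(25 + M) (X(M) = (25 + M)*(2*M) = 2*M*(25 + M))
D = 12649 (D = 0*6778 + 12649 = 0 + 12649 = 12649)
(-11317 + D) + sqrt(X(12) + 9210) = (-11317 + 12649) + sqrt(2*12*(25 + 12) + 9210) = 1332 + sqrt(2*12*37 + 9210) = 1332 + sqrt(888 + 9210) = 1332 + sqrt(10098) = 1332 + 3*sqrt(1122)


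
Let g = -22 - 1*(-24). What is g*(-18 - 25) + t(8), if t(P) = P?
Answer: -78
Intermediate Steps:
g = 2 (g = -22 + 24 = 2)
g*(-18 - 25) + t(8) = 2*(-18 - 25) + 8 = 2*(-43) + 8 = -86 + 8 = -78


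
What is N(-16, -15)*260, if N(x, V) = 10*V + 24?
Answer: -32760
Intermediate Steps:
N(x, V) = 24 + 10*V
N(-16, -15)*260 = (24 + 10*(-15))*260 = (24 - 150)*260 = -126*260 = -32760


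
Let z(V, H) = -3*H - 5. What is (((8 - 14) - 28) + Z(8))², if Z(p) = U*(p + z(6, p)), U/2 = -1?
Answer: 64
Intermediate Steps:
U = -2 (U = 2*(-1) = -2)
z(V, H) = -5 - 3*H
Z(p) = 10 + 4*p (Z(p) = -2*(p + (-5 - 3*p)) = -2*(-5 - 2*p) = 10 + 4*p)
(((8 - 14) - 28) + Z(8))² = (((8 - 14) - 28) + (10 + 4*8))² = ((-6 - 28) + (10 + 32))² = (-34 + 42)² = 8² = 64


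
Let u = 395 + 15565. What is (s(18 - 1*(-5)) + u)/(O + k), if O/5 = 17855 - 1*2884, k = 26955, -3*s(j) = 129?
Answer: 15917/101810 ≈ 0.15634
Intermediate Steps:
s(j) = -43 (s(j) = -⅓*129 = -43)
O = 74855 (O = 5*(17855 - 1*2884) = 5*(17855 - 2884) = 5*14971 = 74855)
u = 15960
(s(18 - 1*(-5)) + u)/(O + k) = (-43 + 15960)/(74855 + 26955) = 15917/101810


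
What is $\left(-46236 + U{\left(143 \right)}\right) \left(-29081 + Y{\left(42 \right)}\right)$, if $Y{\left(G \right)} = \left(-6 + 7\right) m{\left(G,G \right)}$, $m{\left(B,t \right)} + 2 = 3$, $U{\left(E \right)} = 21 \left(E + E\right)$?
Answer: $1169888400$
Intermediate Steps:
$U{\left(E \right)} = 42 E$ ($U{\left(E \right)} = 21 \cdot 2 E = 42 E$)
$m{\left(B,t \right)} = 1$ ($m{\left(B,t \right)} = -2 + 3 = 1$)
$Y{\left(G \right)} = 1$ ($Y{\left(G \right)} = \left(-6 + 7\right) 1 = 1 \cdot 1 = 1$)
$\left(-46236 + U{\left(143 \right)}\right) \left(-29081 + Y{\left(42 \right)}\right) = \left(-46236 + 42 \cdot 143\right) \left(-29081 + 1\right) = \left(-46236 + 6006\right) \left(-29080\right) = \left(-40230\right) \left(-29080\right) = 1169888400$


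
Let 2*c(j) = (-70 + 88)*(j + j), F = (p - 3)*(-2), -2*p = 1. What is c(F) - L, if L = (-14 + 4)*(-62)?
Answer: -494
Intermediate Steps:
p = -½ (p = -½*1 = -½ ≈ -0.50000)
F = 7 (F = (-½ - 3)*(-2) = -7/2*(-2) = 7)
c(j) = 18*j (c(j) = ((-70 + 88)*(j + j))/2 = (18*(2*j))/2 = (36*j)/2 = 18*j)
L = 620 (L = -10*(-62) = 620)
c(F) - L = 18*7 - 1*620 = 126 - 620 = -494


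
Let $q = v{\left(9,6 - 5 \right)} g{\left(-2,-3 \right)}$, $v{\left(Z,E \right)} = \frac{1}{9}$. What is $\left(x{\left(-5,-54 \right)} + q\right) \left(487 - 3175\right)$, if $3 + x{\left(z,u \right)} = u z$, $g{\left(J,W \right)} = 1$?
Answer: $- \frac{2153984}{3} \approx -7.18 \cdot 10^{5}$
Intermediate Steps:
$v{\left(Z,E \right)} = \frac{1}{9}$
$x{\left(z,u \right)} = -3 + u z$
$q = \frac{1}{9}$ ($q = \frac{1}{9} \cdot 1 = \frac{1}{9} \approx 0.11111$)
$\left(x{\left(-5,-54 \right)} + q\right) \left(487 - 3175\right) = \left(\left(-3 - -270\right) + \frac{1}{9}\right) \left(487 - 3175\right) = \left(\left(-3 + 270\right) + \frac{1}{9}\right) \left(-2688\right) = \left(267 + \frac{1}{9}\right) \left(-2688\right) = \frac{2404}{9} \left(-2688\right) = - \frac{2153984}{3}$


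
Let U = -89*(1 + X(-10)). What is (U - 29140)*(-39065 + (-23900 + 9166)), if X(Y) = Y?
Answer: 1524609861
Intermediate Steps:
U = 801 (U = -89*(1 - 10) = -89*(-9) = 801)
(U - 29140)*(-39065 + (-23900 + 9166)) = (801 - 29140)*(-39065 + (-23900 + 9166)) = -28339*(-39065 - 14734) = -28339*(-53799) = 1524609861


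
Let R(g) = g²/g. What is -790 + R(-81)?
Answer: -871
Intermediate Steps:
R(g) = g
-790 + R(-81) = -790 - 81 = -871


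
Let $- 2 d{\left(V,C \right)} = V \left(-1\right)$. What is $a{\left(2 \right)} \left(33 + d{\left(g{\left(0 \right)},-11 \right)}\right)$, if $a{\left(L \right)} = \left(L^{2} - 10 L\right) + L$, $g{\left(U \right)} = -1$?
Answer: $-455$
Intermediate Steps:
$d{\left(V,C \right)} = \frac{V}{2}$ ($d{\left(V,C \right)} = - \frac{V \left(-1\right)}{2} = - \frac{\left(-1\right) V}{2} = \frac{V}{2}$)
$a{\left(L \right)} = L^{2} - 9 L$
$a{\left(2 \right)} \left(33 + d{\left(g{\left(0 \right)},-11 \right)}\right) = 2 \left(-9 + 2\right) \left(33 + \frac{1}{2} \left(-1\right)\right) = 2 \left(-7\right) \left(33 - \frac{1}{2}\right) = \left(-14\right) \frac{65}{2} = -455$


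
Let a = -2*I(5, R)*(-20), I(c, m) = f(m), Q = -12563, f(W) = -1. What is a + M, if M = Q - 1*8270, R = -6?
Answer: -20873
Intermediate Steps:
I(c, m) = -1
a = -40 (a = -2*(-1)*(-20) = 2*(-20) = -40)
M = -20833 (M = -12563 - 1*8270 = -12563 - 8270 = -20833)
a + M = -40 - 20833 = -20873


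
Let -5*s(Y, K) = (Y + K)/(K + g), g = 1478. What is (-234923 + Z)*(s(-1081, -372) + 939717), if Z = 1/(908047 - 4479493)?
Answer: -4360054947674327533117/19750096380 ≈ -2.2076e+11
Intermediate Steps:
Z = -1/3571446 (Z = 1/(-3571446) = -1/3571446 ≈ -2.8000e-7)
s(Y, K) = -(K + Y)/(5*(1478 + K)) (s(Y, K) = -(Y + K)/(5*(K + 1478)) = -(K + Y)/(5*(1478 + K)))
(-234923 + Z)*(s(-1081, -372) + 939717) = (-234923 - 1/3571446)*((-1*(-372) - 1*(-1081))/(5*(1478 - 372)) + 939717) = -839014808659*((⅕)*(372 + 1081)/1106 + 939717)/3571446 = -839014808659*((⅕)*(1/1106)*1453 + 939717)/3571446 = -839014808659*(1453/5530 + 939717)/3571446 = -839014808659/3571446*5196636463/5530 = -4360054947674327533117/19750096380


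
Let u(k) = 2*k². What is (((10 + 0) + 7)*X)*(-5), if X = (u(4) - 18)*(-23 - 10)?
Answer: 39270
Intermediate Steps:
X = -462 (X = (2*4² - 18)*(-23 - 10) = (2*16 - 18)*(-33) = (32 - 18)*(-33) = 14*(-33) = -462)
(((10 + 0) + 7)*X)*(-5) = (((10 + 0) + 7)*(-462))*(-5) = ((10 + 7)*(-462))*(-5) = (17*(-462))*(-5) = -7854*(-5) = 39270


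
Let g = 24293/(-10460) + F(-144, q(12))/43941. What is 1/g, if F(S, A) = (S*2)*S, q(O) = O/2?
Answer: -153207620/211220531 ≈ -0.72534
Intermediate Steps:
q(O) = O/2 (q(O) = O*(½) = O/2)
F(S, A) = 2*S² (F(S, A) = (2*S)*S = 2*S²)
g = -211220531/153207620 (g = 24293/(-10460) + (2*(-144)²)/43941 = 24293*(-1/10460) + (2*20736)*(1/43941) = -24293/10460 + 41472*(1/43941) = -24293/10460 + 13824/14647 = -211220531/153207620 ≈ -1.3787)
1/g = 1/(-211220531/153207620) = -153207620/211220531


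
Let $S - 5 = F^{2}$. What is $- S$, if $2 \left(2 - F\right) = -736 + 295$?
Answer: $- \frac{198045}{4} \approx -49511.0$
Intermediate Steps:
$F = \frac{445}{2}$ ($F = 2 - \frac{-736 + 295}{2} = 2 - - \frac{441}{2} = 2 + \frac{441}{2} = \frac{445}{2} \approx 222.5$)
$S = \frac{198045}{4}$ ($S = 5 + \left(\frac{445}{2}\right)^{2} = 5 + \frac{198025}{4} = \frac{198045}{4} \approx 49511.0$)
$- S = \left(-1\right) \frac{198045}{4} = - \frac{198045}{4}$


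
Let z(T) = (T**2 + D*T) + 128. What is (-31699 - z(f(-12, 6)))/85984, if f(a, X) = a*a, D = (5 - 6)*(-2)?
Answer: -52851/85984 ≈ -0.61466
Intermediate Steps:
D = 2 (D = -1*(-2) = 2)
f(a, X) = a**2
z(T) = 128 + T**2 + 2*T (z(T) = (T**2 + 2*T) + 128 = 128 + T**2 + 2*T)
(-31699 - z(f(-12, 6)))/85984 = (-31699 - (128 + ((-12)**2)**2 + 2*(-12)**2))/85984 = (-31699 - (128 + 144**2 + 2*144))*(1/85984) = (-31699 - (128 + 20736 + 288))*(1/85984) = (-31699 - 1*21152)*(1/85984) = (-31699 - 21152)*(1/85984) = -52851*1/85984 = -52851/85984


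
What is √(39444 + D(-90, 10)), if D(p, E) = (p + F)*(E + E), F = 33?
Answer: 12*√266 ≈ 195.71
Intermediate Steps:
D(p, E) = 2*E*(33 + p) (D(p, E) = (p + 33)*(E + E) = (33 + p)*(2*E) = 2*E*(33 + p))
√(39444 + D(-90, 10)) = √(39444 + 2*10*(33 - 90)) = √(39444 + 2*10*(-57)) = √(39444 - 1140) = √38304 = 12*√266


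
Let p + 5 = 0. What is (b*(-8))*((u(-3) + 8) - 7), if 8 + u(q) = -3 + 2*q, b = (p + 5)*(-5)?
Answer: 0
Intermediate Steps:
p = -5 (p = -5 + 0 = -5)
b = 0 (b = (-5 + 5)*(-5) = 0*(-5) = 0)
u(q) = -11 + 2*q (u(q) = -8 + (-3 + 2*q) = -11 + 2*q)
(b*(-8))*((u(-3) + 8) - 7) = (0*(-8))*(((-11 + 2*(-3)) + 8) - 7) = 0*(((-11 - 6) + 8) - 7) = 0*((-17 + 8) - 7) = 0*(-9 - 7) = 0*(-16) = 0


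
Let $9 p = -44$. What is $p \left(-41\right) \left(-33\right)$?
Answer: $- \frac{19844}{3} \approx -6614.7$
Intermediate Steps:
$p = - \frac{44}{9}$ ($p = \frac{1}{9} \left(-44\right) = - \frac{44}{9} \approx -4.8889$)
$p \left(-41\right) \left(-33\right) = \left(- \frac{44}{9}\right) \left(-41\right) \left(-33\right) = \frac{1804}{9} \left(-33\right) = - \frac{19844}{3}$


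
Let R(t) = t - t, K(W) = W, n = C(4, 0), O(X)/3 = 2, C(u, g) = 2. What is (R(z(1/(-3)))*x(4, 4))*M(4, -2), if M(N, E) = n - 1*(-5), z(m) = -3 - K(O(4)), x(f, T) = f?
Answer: 0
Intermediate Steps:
O(X) = 6 (O(X) = 3*2 = 6)
n = 2
z(m) = -9 (z(m) = -3 - 1*6 = -3 - 6 = -9)
M(N, E) = 7 (M(N, E) = 2 - 1*(-5) = 2 + 5 = 7)
R(t) = 0
(R(z(1/(-3)))*x(4, 4))*M(4, -2) = (0*4)*7 = 0*7 = 0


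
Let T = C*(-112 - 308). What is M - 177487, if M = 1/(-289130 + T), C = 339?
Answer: -76587415371/431510 ≈ -1.7749e+5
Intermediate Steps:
T = -142380 (T = 339*(-112 - 308) = 339*(-420) = -142380)
M = -1/431510 (M = 1/(-289130 - 142380) = 1/(-431510) = -1/431510 ≈ -2.3174e-6)
M - 177487 = -1/431510 - 177487 = -76587415371/431510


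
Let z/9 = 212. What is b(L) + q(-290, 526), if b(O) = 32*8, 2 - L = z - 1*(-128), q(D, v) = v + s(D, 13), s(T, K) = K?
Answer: 795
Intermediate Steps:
z = 1908 (z = 9*212 = 1908)
q(D, v) = 13 + v (q(D, v) = v + 13 = 13 + v)
L = -2034 (L = 2 - (1908 - 1*(-128)) = 2 - (1908 + 128) = 2 - 1*2036 = 2 - 2036 = -2034)
b(O) = 256
b(L) + q(-290, 526) = 256 + (13 + 526) = 256 + 539 = 795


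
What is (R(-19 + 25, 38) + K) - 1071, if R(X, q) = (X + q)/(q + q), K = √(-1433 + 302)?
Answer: -20338/19 + I*√1131 ≈ -1070.4 + 33.63*I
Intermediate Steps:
K = I*√1131 (K = √(-1131) = I*√1131 ≈ 33.63*I)
R(X, q) = (X + q)/(2*q) (R(X, q) = (X + q)/((2*q)) = (X + q)*(1/(2*q)) = (X + q)/(2*q))
(R(-19 + 25, 38) + K) - 1071 = ((½)*((-19 + 25) + 38)/38 + I*√1131) - 1071 = ((½)*(1/38)*(6 + 38) + I*√1131) - 1071 = ((½)*(1/38)*44 + I*√1131) - 1071 = (11/19 + I*√1131) - 1071 = -20338/19 + I*√1131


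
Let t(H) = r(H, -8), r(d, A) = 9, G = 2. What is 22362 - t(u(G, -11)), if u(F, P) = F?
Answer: 22353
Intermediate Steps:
t(H) = 9
22362 - t(u(G, -11)) = 22362 - 1*9 = 22362 - 9 = 22353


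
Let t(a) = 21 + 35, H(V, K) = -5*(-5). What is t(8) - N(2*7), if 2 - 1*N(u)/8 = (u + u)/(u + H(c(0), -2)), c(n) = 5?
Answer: 1784/39 ≈ 45.744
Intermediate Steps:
H(V, K) = 25
t(a) = 56
N(u) = 16 - 16*u/(25 + u) (N(u) = 16 - 8*(u + u)/(u + 25) = 16 - 8*2*u/(25 + u) = 16 - 16*u/(25 + u))
t(8) - N(2*7) = 56 - 400/(25 + 2*7) = 56 - 400/(25 + 14) = 56 - 400/39 = 1784/39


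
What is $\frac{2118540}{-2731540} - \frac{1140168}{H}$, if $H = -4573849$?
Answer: $- \frac{46967625441}{89240367839} \approx -0.5263$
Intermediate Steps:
$\frac{2118540}{-2731540} - \frac{1140168}{H} = \frac{2118540}{-2731540} - \frac{1140168}{-4573849} = 2118540 \left(- \frac{1}{2731540}\right) - - \frac{1140168}{4573849} = - \frac{105927}{136577} + \frac{1140168}{4573849} = - \frac{46967625441}{89240367839}$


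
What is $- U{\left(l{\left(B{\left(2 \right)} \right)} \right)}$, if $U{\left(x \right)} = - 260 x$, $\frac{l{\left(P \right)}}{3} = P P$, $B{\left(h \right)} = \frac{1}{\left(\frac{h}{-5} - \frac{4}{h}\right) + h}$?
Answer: $4875$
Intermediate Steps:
$B{\left(h \right)} = \frac{1}{- \frac{4}{h} + \frac{4 h}{5}}$ ($B{\left(h \right)} = \frac{1}{\left(h \left(- \frac{1}{5}\right) - \frac{4}{h}\right) + h} = \frac{1}{\left(- \frac{h}{5} - \frac{4}{h}\right) + h} = \frac{1}{\left(- \frac{4}{h} - \frac{h}{5}\right) + h} = \frac{1}{- \frac{4}{h} + \frac{4 h}{5}}$)
$l{\left(P \right)} = 3 P^{2}$ ($l{\left(P \right)} = 3 P P = 3 P^{2}$)
$- U{\left(l{\left(B{\left(2 \right)} \right)} \right)} = - \left(-260\right) 3 \left(\frac{5}{4} \cdot 2 \frac{1}{-5 + 2^{2}}\right)^{2} = - \left(-260\right) 3 \left(\frac{5}{4} \cdot 2 \frac{1}{-5 + 4}\right)^{2} = - \left(-260\right) 3 \left(\frac{5}{4} \cdot 2 \frac{1}{-1}\right)^{2} = - \left(-260\right) 3 \left(\frac{5}{4} \cdot 2 \left(-1\right)\right)^{2} = - \left(-260\right) 3 \left(- \frac{5}{2}\right)^{2} = - \left(-260\right) 3 \cdot \frac{25}{4} = - \frac{\left(-260\right) 75}{4} = \left(-1\right) \left(-4875\right) = 4875$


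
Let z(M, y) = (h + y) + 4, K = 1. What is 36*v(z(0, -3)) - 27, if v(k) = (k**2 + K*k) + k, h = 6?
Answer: 2241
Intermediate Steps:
z(M, y) = 10 + y (z(M, y) = (6 + y) + 4 = 10 + y)
v(k) = k**2 + 2*k (v(k) = (k**2 + 1*k) + k = (k**2 + k) + k = (k + k**2) + k = k**2 + 2*k)
36*v(z(0, -3)) - 27 = 36*((10 - 3)*(2 + (10 - 3))) - 27 = 36*(7*(2 + 7)) - 27 = 36*(7*9) - 27 = 36*63 - 27 = 2268 - 27 = 2241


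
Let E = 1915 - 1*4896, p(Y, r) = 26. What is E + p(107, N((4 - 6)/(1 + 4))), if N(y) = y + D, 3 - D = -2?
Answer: -2955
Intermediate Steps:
D = 5 (D = 3 - 1*(-2) = 3 + 2 = 5)
N(y) = 5 + y (N(y) = y + 5 = 5 + y)
E = -2981 (E = 1915 - 4896 = -2981)
E + p(107, N((4 - 6)/(1 + 4))) = -2981 + 26 = -2955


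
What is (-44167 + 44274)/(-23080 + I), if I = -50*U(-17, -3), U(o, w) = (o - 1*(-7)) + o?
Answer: -107/21730 ≈ -0.0049241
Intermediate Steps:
U(o, w) = 7 + 2*o (U(o, w) = (o + 7) + o = (7 + o) + o = 7 + 2*o)
I = 1350 (I = -50*(7 + 2*(-17)) = -50*(7 - 34) = -50*(-27) = 1350)
(-44167 + 44274)/(-23080 + I) = (-44167 + 44274)/(-23080 + 1350) = 107/(-21730) = 107*(-1/21730) = -107/21730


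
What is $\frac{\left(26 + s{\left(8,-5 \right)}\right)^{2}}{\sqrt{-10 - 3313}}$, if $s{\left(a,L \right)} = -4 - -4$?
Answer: $- \frac{676 i \sqrt{3323}}{3323} \approx - 11.727 i$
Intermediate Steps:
$s{\left(a,L \right)} = 0$ ($s{\left(a,L \right)} = -4 + 4 = 0$)
$\frac{\left(26 + s{\left(8,-5 \right)}\right)^{2}}{\sqrt{-10 - 3313}} = \frac{\left(26 + 0\right)^{2}}{\sqrt{-10 - 3313}} = \frac{26^{2}}{\sqrt{-3323}} = \frac{676}{i \sqrt{3323}} = 676 \left(- \frac{i \sqrt{3323}}{3323}\right) = - \frac{676 i \sqrt{3323}}{3323}$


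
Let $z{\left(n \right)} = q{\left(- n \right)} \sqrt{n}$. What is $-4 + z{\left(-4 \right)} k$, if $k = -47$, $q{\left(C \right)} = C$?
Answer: $-4 - 376 i \approx -4.0 - 376.0 i$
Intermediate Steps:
$z{\left(n \right)} = - n^{\frac{3}{2}}$ ($z{\left(n \right)} = - n \sqrt{n} = - n^{\frac{3}{2}}$)
$-4 + z{\left(-4 \right)} k = -4 + - \left(-4\right)^{\frac{3}{2}} \left(-47\right) = -4 + - \left(-8\right) i \left(-47\right) = -4 + 8 i \left(-47\right) = -4 - 376 i$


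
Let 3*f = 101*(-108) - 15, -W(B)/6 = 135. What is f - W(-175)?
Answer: -2831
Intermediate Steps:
W(B) = -810 (W(B) = -6*135 = -810)
f = -3641 (f = (101*(-108) - 15)/3 = (-10908 - 15)/3 = (⅓)*(-10923) = -3641)
f - W(-175) = -3641 - 1*(-810) = -3641 + 810 = -2831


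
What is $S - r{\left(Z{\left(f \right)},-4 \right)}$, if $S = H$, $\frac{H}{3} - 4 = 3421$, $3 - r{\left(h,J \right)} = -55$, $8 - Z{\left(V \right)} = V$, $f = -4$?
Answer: $10217$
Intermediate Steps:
$Z{\left(V \right)} = 8 - V$
$r{\left(h,J \right)} = 58$ ($r{\left(h,J \right)} = 3 - -55 = 3 + 55 = 58$)
$H = 10275$ ($H = 12 + 3 \cdot 3421 = 12 + 10263 = 10275$)
$S = 10275$
$S - r{\left(Z{\left(f \right)},-4 \right)} = 10275 - 58 = 10217$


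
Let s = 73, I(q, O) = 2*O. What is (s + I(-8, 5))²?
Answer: 6889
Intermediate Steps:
(s + I(-8, 5))² = (73 + 2*5)² = (73 + 10)² = 83² = 6889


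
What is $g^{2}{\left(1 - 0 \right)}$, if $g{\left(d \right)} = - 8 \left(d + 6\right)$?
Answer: $3136$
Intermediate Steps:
$g{\left(d \right)} = -48 - 8 d$ ($g{\left(d \right)} = - 8 \left(6 + d\right) = -48 - 8 d$)
$g^{2}{\left(1 - 0 \right)} = \left(-48 - 8 \left(1 - 0\right)\right)^{2} = \left(-48 - 8 \left(1 + 0\right)\right)^{2} = \left(-48 - 8\right)^{2} = \left(-56\right)^{2} = 3136$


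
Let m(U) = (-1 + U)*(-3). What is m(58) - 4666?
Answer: -4837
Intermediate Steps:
m(U) = 3 - 3*U
m(58) - 4666 = (3 - 3*58) - 4666 = (3 - 174) - 4666 = -171 - 4666 = -4837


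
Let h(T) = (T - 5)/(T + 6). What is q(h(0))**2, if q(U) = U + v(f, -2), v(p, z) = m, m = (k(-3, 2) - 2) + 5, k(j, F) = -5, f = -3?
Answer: 289/36 ≈ 8.0278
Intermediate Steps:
h(T) = (-5 + T)/(6 + T)
m = -2 (m = (-5 - 2) + 5 = -7 + 5 = -2)
v(p, z) = -2
q(U) = -2 + U (q(U) = U - 2 = -2 + U)
q(h(0))**2 = (-2 + (-5 + 0)/(6 + 0))**2 = (-2 - 5/6)**2 = (-17/6)**2 = 289/36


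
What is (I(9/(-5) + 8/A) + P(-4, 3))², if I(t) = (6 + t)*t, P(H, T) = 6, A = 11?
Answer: 4669921/9150625 ≈ 0.51034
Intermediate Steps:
I(t) = t*(6 + t)
(I(9/(-5) + 8/A) + P(-4, 3))² = ((9/(-5) + 8/11)*(6 + (9/(-5) + 8/11)) + 6)² = ((9*(-⅕) + 8*(1/11))*(6 + (9*(-⅕) + 8*(1/11))) + 6)² = ((-9/5 + 8/11)*(6 + (-9/5 + 8/11)) + 6)² = (-59*(6 - 59/55)/55 + 6)² = (-59/55*271/55 + 6)² = (-15989/3025 + 6)² = (2161/3025)² = 4669921/9150625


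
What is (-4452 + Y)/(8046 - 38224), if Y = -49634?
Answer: 27043/15089 ≈ 1.7922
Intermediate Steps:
(-4452 + Y)/(8046 - 38224) = (-4452 - 49634)/(8046 - 38224) = -54086/(-30178) = -54086*(-1/30178) = 27043/15089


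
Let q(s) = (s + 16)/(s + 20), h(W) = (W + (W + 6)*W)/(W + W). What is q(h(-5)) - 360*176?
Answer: -1330543/21 ≈ -63359.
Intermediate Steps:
h(W) = (W + W*(6 + W))/(2*W) (h(W) = (W + (6 + W)*W)/((2*W)) = (W + W*(6 + W))*(1/(2*W)) = (W + W*(6 + W))/(2*W))
q(s) = (16 + s)/(20 + s)
q(h(-5)) - 360*176 = (16 + (7/2 + (1/2)*(-5)))/(20 + (7/2 + (1/2)*(-5))) - 360*176 = (16 + (7/2 - 5/2))/(20 + (7/2 - 5/2)) - 63360 = (16 + 1)/(20 + 1) - 63360 = 17/21 - 63360 = -1330543/21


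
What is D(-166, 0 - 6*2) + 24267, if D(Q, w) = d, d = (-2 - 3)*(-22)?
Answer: 24377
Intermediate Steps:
d = 110 (d = -5*(-22) = 110)
D(Q, w) = 110
D(-166, 0 - 6*2) + 24267 = 110 + 24267 = 24377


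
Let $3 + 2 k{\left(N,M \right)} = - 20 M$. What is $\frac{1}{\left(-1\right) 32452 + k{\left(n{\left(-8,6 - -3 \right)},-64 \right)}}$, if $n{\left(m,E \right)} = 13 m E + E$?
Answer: $- \frac{2}{63627} \approx -3.1433 \cdot 10^{-5}$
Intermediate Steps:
$n{\left(m,E \right)} = E + 13 E m$ ($n{\left(m,E \right)} = 13 E m + E = E + 13 E m$)
$k{\left(N,M \right)} = - \frac{3}{2} - 10 M$ ($k{\left(N,M \right)} = - \frac{3}{2} + \frac{\left(-20\right) M}{2} = - \frac{3}{2} - 10 M$)
$\frac{1}{\left(-1\right) 32452 + k{\left(n{\left(-8,6 - -3 \right)},-64 \right)}} = \frac{1}{\left(-1\right) 32452 - - \frac{1277}{2}} = \frac{1}{-32452 + \left(- \frac{3}{2} + 640\right)} = \frac{1}{-32452 + \frac{1277}{2}} = \frac{1}{- \frac{63627}{2}} = - \frac{2}{63627}$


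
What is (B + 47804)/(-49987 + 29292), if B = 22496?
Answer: -14060/4139 ≈ -3.3970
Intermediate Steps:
(B + 47804)/(-49987 + 29292) = (22496 + 47804)/(-49987 + 29292) = 70300/(-20695) = 70300*(-1/20695) = -14060/4139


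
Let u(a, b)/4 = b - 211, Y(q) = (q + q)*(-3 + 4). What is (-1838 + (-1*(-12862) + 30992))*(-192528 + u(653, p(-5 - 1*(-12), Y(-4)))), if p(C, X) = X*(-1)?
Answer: -8123373440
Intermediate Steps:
Y(q) = 2*q (Y(q) = (2*q)*1 = 2*q)
p(C, X) = -X
u(a, b) = -844 + 4*b (u(a, b) = 4*(b - 211) = 4*(-211 + b) = -844 + 4*b)
(-1838 + (-1*(-12862) + 30992))*(-192528 + u(653, p(-5 - 1*(-12), Y(-4)))) = (-1838 + (-1*(-12862) + 30992))*(-192528 + (-844 + 4*(-2*(-4)))) = (-1838 + (12862 + 30992))*(-192528 + (-844 + 4*(-1*(-8)))) = (-1838 + 43854)*(-192528 + (-844 + 4*8)) = 42016*(-192528 + (-844 + 32)) = 42016*(-192528 - 812) = 42016*(-193340) = -8123373440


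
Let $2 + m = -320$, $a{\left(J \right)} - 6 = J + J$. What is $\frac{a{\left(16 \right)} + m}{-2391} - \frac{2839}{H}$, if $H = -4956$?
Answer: $\frac{910617}{1316644} \approx 0.69162$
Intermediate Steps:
$a{\left(J \right)} = 6 + 2 J$ ($a{\left(J \right)} = 6 + \left(J + J\right) = 6 + 2 J$)
$m = -322$ ($m = -2 - 320 = -322$)
$\frac{a{\left(16 \right)} + m}{-2391} - \frac{2839}{H} = \frac{\left(6 + 2 \cdot 16\right) - 322}{-2391} - \frac{2839}{-4956} = \left(\left(6 + 32\right) - 322\right) \left(- \frac{1}{2391}\right) - - \frac{2839}{4956} = \left(38 - 322\right) \left(- \frac{1}{2391}\right) + \frac{2839}{4956} = \left(-284\right) \left(- \frac{1}{2391}\right) + \frac{2839}{4956} = \frac{284}{2391} + \frac{2839}{4956} = \frac{910617}{1316644}$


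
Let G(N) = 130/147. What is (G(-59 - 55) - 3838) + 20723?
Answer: 2482225/147 ≈ 16886.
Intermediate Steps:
G(N) = 130/147 (G(N) = 130*(1/147) = 130/147)
(G(-59 - 55) - 3838) + 20723 = (130/147 - 3838) + 20723 = -564056/147 + 20723 = 2482225/147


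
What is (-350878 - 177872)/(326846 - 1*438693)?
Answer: 528750/111847 ≈ 4.7274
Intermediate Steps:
(-350878 - 177872)/(326846 - 1*438693) = -528750/(326846 - 438693) = -528750/(-111847) = -528750*(-1/111847) = 528750/111847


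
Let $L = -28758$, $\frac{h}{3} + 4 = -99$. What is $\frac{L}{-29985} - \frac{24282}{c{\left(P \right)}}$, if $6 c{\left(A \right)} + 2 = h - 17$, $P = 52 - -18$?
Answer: $\frac{364833937}{819590} \approx 445.14$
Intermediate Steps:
$h = -309$ ($h = -12 + 3 \left(-99\right) = -12 - 297 = -309$)
$P = 70$ ($P = 52 + 18 = 70$)
$c{\left(A \right)} = - \frac{164}{3}$ ($c{\left(A \right)} = - \frac{1}{3} + \frac{-309 - 17}{6} = - \frac{1}{3} + \frac{1}{6} \left(-326\right) = - \frac{1}{3} - \frac{163}{3} = - \frac{164}{3}$)
$\frac{L}{-29985} - \frac{24282}{c{\left(P \right)}} = - \frac{28758}{-29985} - \frac{24282}{- \frac{164}{3}} = \left(-28758\right) \left(- \frac{1}{29985}\right) - - \frac{36423}{82} = \frac{9586}{9995} + \frac{36423}{82} = \frac{364833937}{819590}$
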